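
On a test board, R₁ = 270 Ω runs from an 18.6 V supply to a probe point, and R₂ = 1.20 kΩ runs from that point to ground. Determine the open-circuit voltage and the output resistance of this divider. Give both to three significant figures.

V_th is the open-circuit tap voltage: 18.6 × 1200/(270 + 1200) = 15.2 V.
With the supply zeroed, R₁ and R₂ appear in parallel from the tap: R_th = R₁‖R₂ = (270 × 1200)/1470 = 220 Ω.

V_th = 15.2 V, R_th = 220 Ω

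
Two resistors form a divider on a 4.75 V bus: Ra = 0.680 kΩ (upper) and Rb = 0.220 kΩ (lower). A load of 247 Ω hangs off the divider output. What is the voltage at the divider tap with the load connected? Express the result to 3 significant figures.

The load sits in parallel with Rb: Rb‖R_L = (220 × 247) / (220 + 247) = 116.4 Ω.
V_out = 4.75 × 116.4 / (680 + 116.4) = 4.75 × 116.4/796.4 = 0.694 V.

V_out ≈ 0.694 V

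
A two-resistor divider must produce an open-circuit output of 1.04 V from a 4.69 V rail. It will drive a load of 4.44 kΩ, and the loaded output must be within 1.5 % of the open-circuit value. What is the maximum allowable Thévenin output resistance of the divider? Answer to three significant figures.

R_th ≤ 67.6 Ω

Loading drop = R_th/(R_th + R_L) ≤ 0.0150, so R_th ≤ R_L · ε/(1−ε) = 4.44 kΩ × 0.0150/0.9850 = 67.6 Ω.
(Any R1, R2 with R2/(R1+R2) = 0.222 and R1‖R2 ≤ 67.6 Ω will meet the spec.)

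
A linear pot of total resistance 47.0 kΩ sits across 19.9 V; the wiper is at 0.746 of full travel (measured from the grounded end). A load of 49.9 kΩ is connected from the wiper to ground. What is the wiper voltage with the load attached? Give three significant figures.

V ≈ 12.6 V

The wiper splits the pot into (1−α)R = 11.94 kΩ above and αR = 35.06 kΩ below.
Lower section ‖ load = 20.59 kΩ.
V_wiper = 19.9 × 20.59/(11.94 + 20.59) = 12.6 V.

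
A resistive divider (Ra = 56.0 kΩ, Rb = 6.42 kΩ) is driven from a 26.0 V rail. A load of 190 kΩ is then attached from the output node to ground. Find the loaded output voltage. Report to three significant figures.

V_out ≈ 2.60 V

The load sits in parallel with Rb: Rb‖R_L = (6.42 × 190) / (6.42 + 190) = 6.210 kΩ.
V_out = 26.0 × 6.210 / (56.0 + 6.210) = 26.0 × 6.210/62.21 = 2.60 V.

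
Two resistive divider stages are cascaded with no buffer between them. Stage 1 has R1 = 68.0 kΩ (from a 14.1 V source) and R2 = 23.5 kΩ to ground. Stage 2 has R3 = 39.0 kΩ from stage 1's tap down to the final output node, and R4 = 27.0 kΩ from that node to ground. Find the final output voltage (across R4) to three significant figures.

Stage 2 presents R3+R4 = 66.00 kΩ as a load on stage 1's tap.
Stage 1's lower leg becomes R2‖(R3+R4) = 17.33 kΩ, so V_mid = 14.1 × 17.33/85.33 = 2.864 V.
Stage 2 is itself unloaded: V_out = V_mid × R4/(R3+R4) = 2.864 × 27.0/66.00 = 1.17 V.

V_out ≈ 1.17 V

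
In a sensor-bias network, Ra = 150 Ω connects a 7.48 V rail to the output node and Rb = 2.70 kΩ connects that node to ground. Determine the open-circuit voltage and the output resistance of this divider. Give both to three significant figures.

V_th is the open-circuit tap voltage: 7.48 × 2700/(150 + 2700) = 7.09 V.
With the supply zeroed, Ra and Rb appear in parallel from the tap: R_th = Ra‖Rb = (150 × 2700)/2850 = 142 Ω.

V_th = 7.09 V, R_th = 142 Ω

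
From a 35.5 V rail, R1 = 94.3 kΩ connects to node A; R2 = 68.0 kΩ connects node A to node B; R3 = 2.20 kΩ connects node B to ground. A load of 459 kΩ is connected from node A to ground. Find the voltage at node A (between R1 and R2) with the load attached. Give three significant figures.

V ≈ 13.9 V

Below node A the series string R2+R3 = 70.20 kΩ sits in parallel with the 459 kΩ load: 60.89 kΩ.
V_A = 35.5 × 60.89/(94.3 + 60.89) = 13.9 V.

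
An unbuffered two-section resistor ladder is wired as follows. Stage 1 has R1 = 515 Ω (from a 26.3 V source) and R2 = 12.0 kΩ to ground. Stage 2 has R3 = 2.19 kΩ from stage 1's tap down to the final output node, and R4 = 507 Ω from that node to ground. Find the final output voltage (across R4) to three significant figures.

V_out ≈ 4.01 V

Stage 2 presents R3+R4 = 2697 Ω as a load on stage 1's tap.
Stage 1's lower leg becomes R2‖(R3+R4) = 2202 Ω, so V_mid = 26.3 × 2202/2717 = 21.32 V.
Stage 2 is itself unloaded: V_out = V_mid × R4/(R3+R4) = 21.32 × 507/2697 = 4.01 V.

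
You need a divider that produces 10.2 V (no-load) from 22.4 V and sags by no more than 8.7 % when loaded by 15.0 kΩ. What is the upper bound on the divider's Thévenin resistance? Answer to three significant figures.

Loading drop = R_th/(R_th + R_L) ≤ 0.0870, so R_th ≤ R_L · ε/(1−ε) = 15.0 kΩ × 0.0870/0.9130 = 1.43 kΩ.
(Any R1, R2 with R2/(R1+R2) = 0.455 and R1‖R2 ≤ 1.43 kΩ will meet the spec.)

R_th ≤ 1.43 kΩ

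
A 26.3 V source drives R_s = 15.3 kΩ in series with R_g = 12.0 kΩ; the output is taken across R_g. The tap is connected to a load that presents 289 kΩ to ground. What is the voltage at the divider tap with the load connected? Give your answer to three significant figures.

V_out ≈ 11.3 V

The load sits in parallel with R_g: R_g‖R_L = (12.0 × 289) / (12.0 + 289) = 11.52 kΩ.
V_out = 26.3 × 11.52 / (15.3 + 11.52) = 26.3 × 11.52/26.82 = 11.3 V.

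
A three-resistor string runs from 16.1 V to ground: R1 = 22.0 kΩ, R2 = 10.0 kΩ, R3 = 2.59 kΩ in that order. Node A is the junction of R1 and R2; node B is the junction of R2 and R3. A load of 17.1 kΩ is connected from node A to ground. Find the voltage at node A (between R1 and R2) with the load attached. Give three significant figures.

Below node A the series string R2+R3 = 12.59 kΩ sits in parallel with the 17.1 kΩ load: 7.251 kΩ.
V_A = 16.1 × 7.251/(22.0 + 7.251) = 3.99 V.

V ≈ 3.99 V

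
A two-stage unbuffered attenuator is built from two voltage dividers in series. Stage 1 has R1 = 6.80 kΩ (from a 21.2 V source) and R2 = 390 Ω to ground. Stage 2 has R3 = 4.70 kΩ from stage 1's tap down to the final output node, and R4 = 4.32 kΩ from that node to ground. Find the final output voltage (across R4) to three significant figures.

V_out ≈ 0.529 V

Stage 2 presents R3+R4 = 9020 Ω as a load on stage 1's tap.
Stage 1's lower leg becomes R2‖(R3+R4) = 373.8 Ω, so V_mid = 21.2 × 373.8/7174 = 1.105 V.
Stage 2 is itself unloaded: V_out = V_mid × R4/(R3+R4) = 1.105 × 4320/9020 = 0.529 V.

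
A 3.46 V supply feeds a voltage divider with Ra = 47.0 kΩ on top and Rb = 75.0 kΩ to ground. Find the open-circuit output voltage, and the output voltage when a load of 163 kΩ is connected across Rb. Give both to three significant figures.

Unloaded: 2.13 V; loaded: 1.81 V

Open-circuit: V = 3.46 × 75.0/(47.0 + 75.0) = 2.13 V.
With the load, Rb becomes Rb‖R_L = 51.37 kΩ, so V = 3.46 × 51.37/98.37 = 1.81 V.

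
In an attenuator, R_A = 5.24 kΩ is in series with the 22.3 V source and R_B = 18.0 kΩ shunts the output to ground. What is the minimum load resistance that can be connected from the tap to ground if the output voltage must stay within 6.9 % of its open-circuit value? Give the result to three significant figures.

R_L(min) ≈ 54.8 kΩ

Output resistance R_th = R_A‖R_B = (5.24 × 18.0)/23.24 = 4.059 kΩ.
The fractional drop is R_th/(R_th + R_L); requiring this ≤ 0.0690 gives R_L ≥ R_th(1/0.0690 − 1) = 4.059 × 13.49 = 54.8 kΩ.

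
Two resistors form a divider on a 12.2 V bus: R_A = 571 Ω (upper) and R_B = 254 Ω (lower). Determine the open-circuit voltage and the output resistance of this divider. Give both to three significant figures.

V_th is the open-circuit tap voltage: 12.2 × 254/(571 + 254) = 3.76 V.
With the supply zeroed, R_A and R_B appear in parallel from the tap: R_th = R_A‖R_B = (571 × 254)/825.0 = 176 Ω.

V_th = 3.76 V, R_th = 176 Ω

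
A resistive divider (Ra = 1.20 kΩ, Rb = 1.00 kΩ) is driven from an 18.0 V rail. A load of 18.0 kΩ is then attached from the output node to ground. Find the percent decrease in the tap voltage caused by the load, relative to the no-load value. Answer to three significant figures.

2.94 %

The divider's output (Thévenin) resistance is Ra‖Rb = 0.5455 kΩ.
Fractional drop under load = R_th/(R_th + R_L) = 0.5455 / (0.5455 + 18.0) = 0.02941.
So the output falls by 2.94 %.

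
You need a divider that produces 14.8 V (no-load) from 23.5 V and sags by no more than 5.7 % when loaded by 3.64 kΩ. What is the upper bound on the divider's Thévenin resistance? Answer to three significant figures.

Loading drop = R_th/(R_th + R_L) ≤ 0.0570, so R_th ≤ R_L · ε/(1−ε) = 3.64 kΩ × 0.0570/0.9430 = 220 Ω.
(Any R1, R2 with R2/(R1+R2) = 0.630 and R1‖R2 ≤ 220 Ω will meet the spec.)

R_th ≤ 220 Ω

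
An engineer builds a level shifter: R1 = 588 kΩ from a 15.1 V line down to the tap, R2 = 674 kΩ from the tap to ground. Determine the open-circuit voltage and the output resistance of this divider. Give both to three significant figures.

V_th = 8.06 V, R_th = 314 kΩ

V_th is the open-circuit tap voltage: 15.1 × 674/(588 + 674) = 8.06 V.
With the supply zeroed, R1 and R2 appear in parallel from the tap: R_th = R1‖R2 = (588 × 674)/1262 = 314 kΩ.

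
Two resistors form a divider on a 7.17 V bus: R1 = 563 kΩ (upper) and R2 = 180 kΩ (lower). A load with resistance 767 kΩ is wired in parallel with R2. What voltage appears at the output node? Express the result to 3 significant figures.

The load sits in parallel with R2: R2‖R_L = (180 × 767) / (180 + 767) = 145.8 kΩ.
V_out = 7.17 × 145.8 / (563 + 145.8) = 7.17 × 145.8/708.8 = 1.47 V.
(Unloaded it would have been 1.74 V.)

V_out ≈ 1.47 V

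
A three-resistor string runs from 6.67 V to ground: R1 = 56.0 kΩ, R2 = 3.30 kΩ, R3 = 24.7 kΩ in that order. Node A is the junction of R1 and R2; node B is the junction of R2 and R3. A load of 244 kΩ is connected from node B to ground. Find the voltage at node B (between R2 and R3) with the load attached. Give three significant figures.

At node B, R3 is in parallel with the load: R3‖R_L = 22.43 kΩ.
Below node A the resistance is R2 + (R3‖R_L) = 25.73 kΩ, so V_A = 6.67 × 25.73/81.73 = 2.100 V.
Then V_B = V_A × (R3‖R_L)/(R2 + R3‖R_L) = 2.100 × 22.43/25.73 = 1.83 V.

V ≈ 1.83 V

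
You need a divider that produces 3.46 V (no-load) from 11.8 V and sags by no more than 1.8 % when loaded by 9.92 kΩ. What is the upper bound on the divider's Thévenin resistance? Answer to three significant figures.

Loading drop = R_th/(R_th + R_L) ≤ 0.0180, so R_th ≤ R_L · ε/(1−ε) = 9.92 kΩ × 0.0180/0.9820 = 182 Ω.

R_th ≤ 182 Ω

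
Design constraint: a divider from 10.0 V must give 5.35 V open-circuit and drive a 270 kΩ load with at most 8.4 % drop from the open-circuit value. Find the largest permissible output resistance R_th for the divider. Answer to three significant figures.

R_th ≤ 24.8 kΩ

Loading drop = R_th/(R_th + R_L) ≤ 0.0840, so R_th ≤ R_L · ε/(1−ε) = 270 kΩ × 0.0840/0.9160 = 24.8 kΩ.
(Any R1, R2 with R2/(R1+R2) = 0.535 and R1‖R2 ≤ 24.8 kΩ will meet the spec.)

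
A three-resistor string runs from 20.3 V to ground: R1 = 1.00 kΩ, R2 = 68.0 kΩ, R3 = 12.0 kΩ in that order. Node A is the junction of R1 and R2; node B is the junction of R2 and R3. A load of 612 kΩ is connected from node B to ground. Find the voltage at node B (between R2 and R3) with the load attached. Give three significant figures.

V ≈ 2.96 V

At node B, R3 is in parallel with the load: R3‖R_L = 11.77 kΩ.
Below node A the resistance is R2 + (R3‖R_L) = 79.77 kΩ, so V_A = 20.3 × 79.77/80.77 = 20.05 V.
Then V_B = V_A × (R3‖R_L)/(R2 + R3‖R_L) = 20.05 × 11.77/79.77 = 2.96 V.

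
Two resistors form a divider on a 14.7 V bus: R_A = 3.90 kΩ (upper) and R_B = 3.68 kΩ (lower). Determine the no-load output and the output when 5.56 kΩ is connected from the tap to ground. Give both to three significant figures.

Unloaded: 7.14 V; loaded: 5.32 V

Open-circuit: V = 14.7 × 3.68/(3.90 + 3.68) = 7.14 V.
With the load, R_B becomes R_B‖R_L = 2.214 kΩ, so V = 14.7 × 2.214/6.114 = 5.32 V.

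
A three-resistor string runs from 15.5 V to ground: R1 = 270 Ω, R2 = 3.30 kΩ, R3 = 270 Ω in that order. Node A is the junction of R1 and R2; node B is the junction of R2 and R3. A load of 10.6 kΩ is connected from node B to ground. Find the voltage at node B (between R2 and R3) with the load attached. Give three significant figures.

V ≈ 1.06 V

At node B, R3 is in parallel with the load: R3‖R_L = 263.3 Ω.
Below node A the resistance is R2 + (R3‖R_L) = 3563 Ω, so V_A = 15.5 × 3563/3833 = 14.41 V.
Then V_B = V_A × (R3‖R_L)/(R2 + R3‖R_L) = 14.41 × 263.3/3563 = 1.06 V.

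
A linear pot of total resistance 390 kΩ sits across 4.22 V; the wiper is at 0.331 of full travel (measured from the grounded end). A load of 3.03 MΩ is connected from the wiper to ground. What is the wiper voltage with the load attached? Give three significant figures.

The wiper splits the pot into (1−α)R = 260.9 kΩ above and αR = 129.1 kΩ below.
Lower section ‖ load = 123.8 kΩ.
V_wiper = 4.22 × 123.8/(260.9 + 123.8) = 1.36 V.

V ≈ 1.36 V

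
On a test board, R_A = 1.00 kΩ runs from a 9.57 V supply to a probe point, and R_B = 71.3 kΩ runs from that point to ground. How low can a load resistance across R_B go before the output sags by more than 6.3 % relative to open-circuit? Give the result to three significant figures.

Output resistance R_th = R_A‖R_B = (1000 × 71300)/72300 = 986.2 Ω.
The fractional drop is R_th/(R_th + R_L); requiring this ≤ 0.0630 gives R_L ≥ R_th(1/0.0630 − 1) = 986.2 × 14.87 = 14.7 kΩ.

R_L(min) ≈ 14.7 kΩ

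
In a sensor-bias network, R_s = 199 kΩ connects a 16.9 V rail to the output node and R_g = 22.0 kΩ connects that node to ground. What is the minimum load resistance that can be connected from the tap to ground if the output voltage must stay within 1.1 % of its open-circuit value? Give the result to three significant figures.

Output resistance R_th = R_s‖R_g = (199 × 22.0)/221.0 = 19.81 kΩ.
The fractional drop is R_th/(R_th + R_L); requiring this ≤ 0.0110 gives R_L ≥ R_th(1/0.0110 − 1) = 19.81 × 89.91 = 1.78 MΩ.

R_L(min) ≈ 1.78 MΩ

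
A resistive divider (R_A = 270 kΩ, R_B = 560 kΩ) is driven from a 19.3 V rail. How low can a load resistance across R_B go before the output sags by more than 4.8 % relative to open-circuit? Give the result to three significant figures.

Output resistance R_th = R_A‖R_B = (270 × 560)/830.0 = 182.2 kΩ.
The fractional drop is R_th/(R_th + R_L); requiring this ≤ 0.0480 gives R_L ≥ R_th(1/0.0480 − 1) = 182.2 × 19.83 = 3.61 MΩ.

R_L(min) ≈ 3.61 MΩ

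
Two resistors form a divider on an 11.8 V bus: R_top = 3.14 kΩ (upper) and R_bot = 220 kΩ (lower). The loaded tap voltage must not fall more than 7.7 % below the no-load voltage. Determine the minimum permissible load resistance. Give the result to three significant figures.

Output resistance R_th = R_top‖R_bot = (3.14 × 220)/223.1 = 3.096 kΩ.
The fractional drop is R_th/(R_th + R_L); requiring this ≤ 0.0770 gives R_L ≥ R_th(1/0.0770 − 1) = 3.096 × 11.99 = 37.1 kΩ.

R_L(min) ≈ 37.1 kΩ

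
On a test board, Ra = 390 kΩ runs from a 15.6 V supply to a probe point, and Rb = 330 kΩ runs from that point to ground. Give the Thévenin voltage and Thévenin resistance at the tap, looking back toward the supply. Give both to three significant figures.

V_th is the open-circuit tap voltage: 15.6 × 330/(390 + 330) = 7.15 V.
With the supply zeroed, Ra and Rb appear in parallel from the tap: R_th = Ra‖Rb = (390 × 330)/720.0 = 179 kΩ.

V_th = 7.15 V, R_th = 179 kΩ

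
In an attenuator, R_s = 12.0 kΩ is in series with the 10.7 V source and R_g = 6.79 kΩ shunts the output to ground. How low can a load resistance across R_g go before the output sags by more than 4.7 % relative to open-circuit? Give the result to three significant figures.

Output resistance R_th = R_s‖R_g = (12.0 × 6.79)/18.79 = 4.336 kΩ.
The fractional drop is R_th/(R_th + R_L); requiring this ≤ 0.0470 gives R_L ≥ R_th(1/0.0470 − 1) = 4.336 × 20.28 = 87.9 kΩ.

R_L(min) ≈ 87.9 kΩ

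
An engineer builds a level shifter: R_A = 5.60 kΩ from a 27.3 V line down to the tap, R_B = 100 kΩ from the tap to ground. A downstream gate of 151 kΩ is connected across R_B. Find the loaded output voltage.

V_out ≈ 25.0 V

The load sits in parallel with R_B: R_B‖R_L = (100 × 151) / (100 + 151) = 60.16 kΩ.
V_out = 27.3 × 60.16 / (5.60 + 60.16) = 27.3 × 60.16/65.76 = 25.0 V.
(Unloaded it would have been 25.9 V.)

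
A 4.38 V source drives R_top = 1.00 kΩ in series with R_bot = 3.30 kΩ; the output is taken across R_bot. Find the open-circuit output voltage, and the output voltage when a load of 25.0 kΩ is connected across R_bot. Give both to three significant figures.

Unloaded: 3.36 V; loaded: 3.26 V

Open-circuit: V = 4.38 × 3.30/(1.00 + 3.30) = 3.36 V.
With the load, R_bot becomes R_bot‖R_L = 2.915 kΩ, so V = 4.38 × 2.915/3.915 = 3.26 V.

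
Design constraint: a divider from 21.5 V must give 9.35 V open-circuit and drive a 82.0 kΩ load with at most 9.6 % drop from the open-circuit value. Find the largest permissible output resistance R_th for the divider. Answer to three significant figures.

R_th ≤ 8.71 kΩ

Loading drop = R_th/(R_th + R_L) ≤ 0.0960, so R_th ≤ R_L · ε/(1−ε) = 82.0 kΩ × 0.0960/0.9040 = 8.71 kΩ.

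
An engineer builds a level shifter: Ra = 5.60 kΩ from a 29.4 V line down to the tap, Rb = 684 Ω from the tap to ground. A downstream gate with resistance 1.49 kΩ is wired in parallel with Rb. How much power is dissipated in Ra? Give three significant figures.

P ≈ 131 mW

Total resistance from the source is Ra + (Rb‖R_L) = 6069 Ω, so I = 29.4/6069 Ω = 4.844 mA.
P = I²·Ra = (4.844 mA)² × 5.60 kΩ = 131 mW.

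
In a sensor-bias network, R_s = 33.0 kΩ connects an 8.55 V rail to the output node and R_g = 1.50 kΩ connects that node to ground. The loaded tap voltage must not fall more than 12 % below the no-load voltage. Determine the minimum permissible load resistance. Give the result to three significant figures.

Output resistance R_th = R_s‖R_g = (33.0 × 1.50)/34.50 = 1.435 kΩ.
The fractional drop is R_th/(R_th + R_L); requiring this ≤ 0.120 gives R_L ≥ R_th(1/0.120 − 1) = 1.435 × 7.333 = 10.5 kΩ.

R_L(min) ≈ 10.5 kΩ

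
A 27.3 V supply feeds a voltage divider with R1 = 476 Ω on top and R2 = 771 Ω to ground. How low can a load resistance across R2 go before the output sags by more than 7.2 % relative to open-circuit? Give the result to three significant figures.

Output resistance R_th = R1‖R2 = (476 × 771)/1247 = 294.3 Ω.
The fractional drop is R_th/(R_th + R_L); requiring this ≤ 0.0720 gives R_L ≥ R_th(1/0.0720 − 1) = 294.3 × 12.89 = 3.79 kΩ.

R_L(min) ≈ 3.79 kΩ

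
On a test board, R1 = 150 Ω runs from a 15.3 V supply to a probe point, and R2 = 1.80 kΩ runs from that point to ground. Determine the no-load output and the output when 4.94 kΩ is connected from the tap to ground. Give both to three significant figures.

Unloaded: 14.1 V; loaded: 13.7 V

Open-circuit: V = 15.3 × 1800/(150 + 1800) = 14.1 V.
With the load, R2 becomes R2‖R_L = 1319 Ω, so V = 15.3 × 1319/1469 = 13.7 V.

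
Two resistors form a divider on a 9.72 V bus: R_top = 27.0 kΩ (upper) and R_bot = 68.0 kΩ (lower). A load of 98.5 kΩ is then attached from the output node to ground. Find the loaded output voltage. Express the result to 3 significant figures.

The load sits in parallel with R_bot: R_bot‖R_L = (68.0 × 98.5) / (68.0 + 98.5) = 40.23 kΩ.
V_out = 9.72 × 40.23 / (27.0 + 40.23) = 9.72 × 40.23/67.23 = 5.82 V.
(Unloaded it would have been 6.96 V.)

V_out ≈ 5.82 V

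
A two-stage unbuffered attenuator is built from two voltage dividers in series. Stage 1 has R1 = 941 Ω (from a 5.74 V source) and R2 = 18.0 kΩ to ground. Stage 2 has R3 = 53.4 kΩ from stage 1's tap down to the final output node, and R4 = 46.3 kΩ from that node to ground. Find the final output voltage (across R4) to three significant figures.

V_out ≈ 2.51 V

Stage 2 presents R3+R4 = 99700 Ω as a load on stage 1's tap.
Stage 1's lower leg becomes R2‖(R3+R4) = 15250 Ω, so V_mid = 5.74 × 15250/16190 = 5.406 V.
Stage 2 is itself unloaded: V_out = V_mid × R4/(R3+R4) = 5.406 × 46300/99700 = 2.51 V.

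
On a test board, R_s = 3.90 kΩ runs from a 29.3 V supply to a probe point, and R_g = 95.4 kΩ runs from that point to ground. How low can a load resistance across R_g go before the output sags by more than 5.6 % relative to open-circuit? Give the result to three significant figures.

Output resistance R_th = R_s‖R_g = (3.90 × 95.4)/99.30 = 3.747 kΩ.
The fractional drop is R_th/(R_th + R_L); requiring this ≤ 0.0560 gives R_L ≥ R_th(1/0.0560 − 1) = 3.747 × 16.86 = 63.2 kΩ.

R_L(min) ≈ 63.2 kΩ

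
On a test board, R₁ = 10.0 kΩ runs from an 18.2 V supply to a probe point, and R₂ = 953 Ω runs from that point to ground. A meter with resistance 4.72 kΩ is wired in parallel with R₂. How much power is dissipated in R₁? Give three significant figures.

P ≈ 28.4 mW

Total resistance from the source is R₁ + (R₂‖R_L) = 10790 Ω, so I = 18.2/10790 Ω = 1.686 mA.
P = I²·R₁ = (1.686 mA)² × 10.0 kΩ = 28.4 mW.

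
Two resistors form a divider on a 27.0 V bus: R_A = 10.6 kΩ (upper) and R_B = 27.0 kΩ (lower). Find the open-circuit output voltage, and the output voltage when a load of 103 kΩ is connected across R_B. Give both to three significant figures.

Open-circuit: V = 27.0 × 27.0/(10.6 + 27.0) = 19.4 V.
With the load, R_B becomes R_B‖R_L = 21.39 kΩ, so V = 27.0 × 21.39/31.99 = 18.1 V.

Unloaded: 19.4 V; loaded: 18.1 V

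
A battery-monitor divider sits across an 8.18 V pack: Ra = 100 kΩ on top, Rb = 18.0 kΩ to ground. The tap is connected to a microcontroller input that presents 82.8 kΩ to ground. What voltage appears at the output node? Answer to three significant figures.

V_out ≈ 1.05 V

The load sits in parallel with Rb: Rb‖R_L = (18.0 × 82.8) / (18.0 + 82.8) = 14.79 kΩ.
V_out = 8.18 × 14.79 / (100 + 14.79) = 8.18 × 14.79/114.8 = 1.05 V.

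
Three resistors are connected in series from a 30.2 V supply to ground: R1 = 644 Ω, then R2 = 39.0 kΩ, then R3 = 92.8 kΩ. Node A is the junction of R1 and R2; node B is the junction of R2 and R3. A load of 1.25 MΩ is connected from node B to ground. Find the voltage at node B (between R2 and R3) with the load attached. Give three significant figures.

At node B, R3 is in parallel with the load: R3‖R_L = 86390 Ω.
Below node A the resistance is R2 + (R3‖R_L) = 125400 Ω, so V_A = 30.2 × 125400/126000 = 30.05 V.
Then V_B = V_A × (R3‖R_L)/(R2 + R3‖R_L) = 30.05 × 86390/125400 = 20.7 V.

V ≈ 20.7 V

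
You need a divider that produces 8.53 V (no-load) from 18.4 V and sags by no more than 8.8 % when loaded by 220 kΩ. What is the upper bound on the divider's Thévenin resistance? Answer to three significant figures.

R_th ≤ 21.2 kΩ

Loading drop = R_th/(R_th + R_L) ≤ 0.0880, so R_th ≤ R_L · ε/(1−ε) = 220 kΩ × 0.0880/0.9120 = 21.2 kΩ.
(Any R1, R2 with R2/(R1+R2) = 0.464 and R1‖R2 ≤ 21.2 kΩ will meet the spec.)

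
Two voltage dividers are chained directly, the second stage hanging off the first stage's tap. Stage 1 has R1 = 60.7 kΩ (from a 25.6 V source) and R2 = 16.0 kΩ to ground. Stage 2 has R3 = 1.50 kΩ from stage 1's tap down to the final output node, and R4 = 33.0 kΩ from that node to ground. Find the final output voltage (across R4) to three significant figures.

V_out ≈ 3.74 V

Stage 2 presents R3+R4 = 34.50 kΩ as a load on stage 1's tap.
Stage 1's lower leg becomes R2‖(R3+R4) = 10.93 kΩ, so V_mid = 25.6 × 10.93/71.63 = 3.907 V.
Stage 2 is itself unloaded: V_out = V_mid × R4/(R3+R4) = 3.907 × 33.0/34.50 = 3.74 V.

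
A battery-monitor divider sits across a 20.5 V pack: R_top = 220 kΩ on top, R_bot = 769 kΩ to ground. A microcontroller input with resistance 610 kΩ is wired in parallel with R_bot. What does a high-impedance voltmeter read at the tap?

The load sits in parallel with R_bot: R_bot‖R_L = (769 × 610) / (769 + 610) = 340.2 kΩ.
V_out = 20.5 × 340.2 / (220 + 340.2) = 20.5 × 340.2/560.2 = 12.4 V.

V_out ≈ 12.4 V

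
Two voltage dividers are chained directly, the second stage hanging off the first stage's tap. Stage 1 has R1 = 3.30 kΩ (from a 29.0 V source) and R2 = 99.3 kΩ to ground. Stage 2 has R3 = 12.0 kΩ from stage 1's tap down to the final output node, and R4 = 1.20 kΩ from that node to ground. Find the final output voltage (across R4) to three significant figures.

V_out ≈ 2.05 V

Stage 2 presents R3+R4 = 13.20 kΩ as a load on stage 1's tap.
Stage 1's lower leg becomes R2‖(R3+R4) = 11.65 kΩ, so V_mid = 29.0 × 11.65/14.95 = 22.60 V.
Stage 2 is itself unloaded: V_out = V_mid × R4/(R3+R4) = 22.60 × 1.20/13.20 = 2.05 V.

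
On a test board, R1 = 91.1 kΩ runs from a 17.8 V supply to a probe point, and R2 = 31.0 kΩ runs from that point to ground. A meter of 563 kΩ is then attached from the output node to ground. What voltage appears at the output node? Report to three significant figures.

The load sits in parallel with R2: R2‖R_L = (31.0 × 563) / (31.0 + 563) = 29.38 kΩ.
V_out = 17.8 × 29.38 / (91.1 + 29.38) = 17.8 × 29.38/120.5 = 4.34 V.

V_out ≈ 4.34 V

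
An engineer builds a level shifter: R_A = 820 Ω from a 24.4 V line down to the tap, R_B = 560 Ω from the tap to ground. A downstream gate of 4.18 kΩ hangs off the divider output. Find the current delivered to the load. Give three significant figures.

I_L ≈ 2.19 mA

R_B‖R_L = 493.8 Ω; V_out = 24.4 × 493.8/1314 = 9.171 V.
I_L = V_out / R_L = 9.171 / 4.18 kΩ = 2.19 mA.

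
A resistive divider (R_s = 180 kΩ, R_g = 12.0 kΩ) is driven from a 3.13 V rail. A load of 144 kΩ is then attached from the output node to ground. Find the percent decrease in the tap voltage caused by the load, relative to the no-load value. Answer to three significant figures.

7.25 %

The divider's output (Thévenin) resistance is R_s‖R_g = 11.25 kΩ.
Fractional drop under load = R_th/(R_th + R_L) = 11.25 / (11.25 + 144) = 0.07246.
So the output falls by 7.25 %.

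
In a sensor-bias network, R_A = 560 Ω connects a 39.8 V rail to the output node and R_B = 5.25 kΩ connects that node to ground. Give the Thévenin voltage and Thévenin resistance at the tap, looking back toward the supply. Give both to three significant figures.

V_th = 36.0 V, R_th = 506 Ω

V_th is the open-circuit tap voltage: 39.8 × 5250/(560 + 5250) = 36.0 V.
With the supply zeroed, R_A and R_B appear in parallel from the tap: R_th = R_A‖R_B = (560 × 5250)/5810 = 506 Ω.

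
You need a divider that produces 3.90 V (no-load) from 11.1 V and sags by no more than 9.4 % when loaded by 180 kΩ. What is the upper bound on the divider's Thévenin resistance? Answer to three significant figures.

Loading drop = R_th/(R_th + R_L) ≤ 0.0940, so R_th ≤ R_L · ε/(1−ε) = 180 kΩ × 0.0940/0.9060 = 18.7 kΩ.

R_th ≤ 18.7 kΩ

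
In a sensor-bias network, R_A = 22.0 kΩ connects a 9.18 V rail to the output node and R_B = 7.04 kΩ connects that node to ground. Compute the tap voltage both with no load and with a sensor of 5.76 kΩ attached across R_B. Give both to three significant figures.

Open-circuit: V = 9.18 × 7.04/(22.0 + 7.04) = 2.23 V.
With the load, R_B becomes R_B‖R_L = 3.168 kΩ, so V = 9.18 × 3.168/25.17 = 1.16 V.

Unloaded: 2.23 V; loaded: 1.16 V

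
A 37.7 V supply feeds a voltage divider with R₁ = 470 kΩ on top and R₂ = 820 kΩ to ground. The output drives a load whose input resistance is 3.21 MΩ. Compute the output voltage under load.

V_out ≈ 21.9 V

The load sits in parallel with R₂: R₂‖R_L = (820 × 3210) / (820 + 3210) = 653.2 kΩ.
V_out = 37.7 × 653.2 / (470 + 653.2) = 37.7 × 653.2/1123 = 21.9 V.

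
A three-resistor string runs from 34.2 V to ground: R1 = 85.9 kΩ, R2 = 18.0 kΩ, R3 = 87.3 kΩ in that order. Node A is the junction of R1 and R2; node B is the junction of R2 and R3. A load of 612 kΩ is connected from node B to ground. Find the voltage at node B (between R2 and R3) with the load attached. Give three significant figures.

V ≈ 14.5 V

At node B, R3 is in parallel with the load: R3‖R_L = 76.40 kΩ.
Below node A the resistance is R2 + (R3‖R_L) = 94.40 kΩ, so V_A = 34.2 × 94.40/180.3 = 17.91 V.
Then V_B = V_A × (R3‖R_L)/(R2 + R3‖R_L) = 17.91 × 76.40/94.40 = 14.5 V.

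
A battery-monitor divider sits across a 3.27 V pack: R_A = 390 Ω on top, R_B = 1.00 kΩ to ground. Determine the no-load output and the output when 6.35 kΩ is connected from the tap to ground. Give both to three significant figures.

Open-circuit: V = 3.27 × 1000/(390 + 1000) = 2.35 V.
With the load, R_B becomes R_B‖R_L = 863.9 Ω, so V = 3.27 × 863.9/1254 = 2.25 V.

Unloaded: 2.35 V; loaded: 2.25 V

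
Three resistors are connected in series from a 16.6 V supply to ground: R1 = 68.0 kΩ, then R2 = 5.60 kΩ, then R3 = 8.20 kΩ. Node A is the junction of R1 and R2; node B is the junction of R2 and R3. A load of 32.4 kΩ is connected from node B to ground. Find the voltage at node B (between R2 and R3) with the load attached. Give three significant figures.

At node B, R3 is in parallel with the load: R3‖R_L = 6.544 kΩ.
Below node A the resistance is R2 + (R3‖R_L) = 12.14 kΩ, so V_A = 16.6 × 12.14/80.14 = 2.515 V.
Then V_B = V_A × (R3‖R_L)/(R2 + R3‖R_L) = 2.515 × 6.544/12.14 = 1.36 V.

V ≈ 1.36 V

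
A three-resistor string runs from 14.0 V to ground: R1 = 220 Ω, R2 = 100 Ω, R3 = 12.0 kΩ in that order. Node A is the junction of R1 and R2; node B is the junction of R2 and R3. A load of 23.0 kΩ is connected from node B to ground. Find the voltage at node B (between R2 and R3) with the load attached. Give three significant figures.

At node B, R3 is in parallel with the load: R3‖R_L = 7886 Ω.
Below node A the resistance is R2 + (R3‖R_L) = 7986 Ω, so V_A = 14.0 × 7986/8206 = 13.62 V.
Then V_B = V_A × (R3‖R_L)/(R2 + R3‖R_L) = 13.62 × 7886/7986 = 13.5 V.

V ≈ 13.5 V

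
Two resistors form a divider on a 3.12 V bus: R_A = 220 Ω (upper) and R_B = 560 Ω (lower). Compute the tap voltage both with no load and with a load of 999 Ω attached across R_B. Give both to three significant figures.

Open-circuit: V = 3.12 × 560/(220 + 560) = 2.24 V.
With the load, R_B becomes R_B‖R_L = 358.8 Ω, so V = 3.12 × 358.8/578.8 = 1.93 V.

Unloaded: 2.24 V; loaded: 1.93 V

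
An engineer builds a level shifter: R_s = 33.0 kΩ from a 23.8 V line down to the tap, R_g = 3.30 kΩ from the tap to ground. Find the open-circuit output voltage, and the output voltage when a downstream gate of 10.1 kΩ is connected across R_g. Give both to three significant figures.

Open-circuit: V = 23.8 × 3.30/(33.0 + 3.30) = 2.16 V.
With the load, R_g becomes R_g‖R_L = 2.487 kΩ, so V = 23.8 × 2.487/35.49 = 1.67 V.

Unloaded: 2.16 V; loaded: 1.67 V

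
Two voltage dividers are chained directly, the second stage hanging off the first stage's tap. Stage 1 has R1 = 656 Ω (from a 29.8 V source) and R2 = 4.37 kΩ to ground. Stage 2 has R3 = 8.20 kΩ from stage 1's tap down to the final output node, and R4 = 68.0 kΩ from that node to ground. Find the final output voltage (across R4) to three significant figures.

Stage 2 presents R3+R4 = 76200 Ω as a load on stage 1's tap.
Stage 1's lower leg becomes R2‖(R3+R4) = 4133 Ω, so V_mid = 29.8 × 4133/4789 = 25.72 V.
Stage 2 is itself unloaded: V_out = V_mid × R4/(R3+R4) = 25.72 × 68000/76200 = 23.0 V.

V_out ≈ 23.0 V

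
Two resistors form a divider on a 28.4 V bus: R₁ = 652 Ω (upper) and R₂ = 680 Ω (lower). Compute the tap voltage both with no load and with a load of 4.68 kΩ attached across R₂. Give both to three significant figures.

Open-circuit: V = 28.4 × 680/(652 + 680) = 14.5 V.
With the load, R₂ becomes R₂‖R_L = 593.7 Ω, so V = 28.4 × 593.7/1246 = 13.5 V.

Unloaded: 14.5 V; loaded: 13.5 V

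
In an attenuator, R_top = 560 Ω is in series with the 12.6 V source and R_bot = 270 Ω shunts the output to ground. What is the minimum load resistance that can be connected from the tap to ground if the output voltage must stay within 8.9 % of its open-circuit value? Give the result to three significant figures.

R_L(min) ≈ 1.86 kΩ

Output resistance R_th = R_top‖R_bot = (560 × 270)/830.0 = 182.2 Ω.
The fractional drop is R_th/(R_th + R_L); requiring this ≤ 0.0890 gives R_L ≥ R_th(1/0.0890 − 1) = 182.2 × 10.24 = 1.86 kΩ.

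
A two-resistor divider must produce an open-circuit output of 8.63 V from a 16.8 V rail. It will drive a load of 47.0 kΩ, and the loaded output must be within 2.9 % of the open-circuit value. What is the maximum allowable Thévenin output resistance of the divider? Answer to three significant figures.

R_th ≤ 1.40 kΩ

Loading drop = R_th/(R_th + R_L) ≤ 0.0290, so R_th ≤ R_L · ε/(1−ε) = 47.0 kΩ × 0.0290/0.9710 = 1.40 kΩ.
(Any R1, R2 with R2/(R1+R2) = 0.514 and R1‖R2 ≤ 1.40 kΩ will meet the spec.)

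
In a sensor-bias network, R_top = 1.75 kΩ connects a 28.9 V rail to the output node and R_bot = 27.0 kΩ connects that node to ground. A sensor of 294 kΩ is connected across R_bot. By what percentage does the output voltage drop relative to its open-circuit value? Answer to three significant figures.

0.556 %

The divider's output (Thévenin) resistance is R_top‖R_bot = 1.643 kΩ.
Fractional drop under load = R_th/(R_th + R_L) = 1.643 / (1.643 + 294) = 0.005559.
So the output falls by 0.556 %.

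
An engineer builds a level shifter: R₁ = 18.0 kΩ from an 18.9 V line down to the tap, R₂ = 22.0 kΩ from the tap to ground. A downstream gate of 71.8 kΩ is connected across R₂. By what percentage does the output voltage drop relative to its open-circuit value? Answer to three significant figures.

12.1 %

The divider's output (Thévenin) resistance is R₁‖R₂ = 9.900 kΩ.
Fractional drop under load = R_th/(R_th + R_L) = 9.900 / (9.900 + 71.8) = 0.1212.
So the output falls by 12.1 %.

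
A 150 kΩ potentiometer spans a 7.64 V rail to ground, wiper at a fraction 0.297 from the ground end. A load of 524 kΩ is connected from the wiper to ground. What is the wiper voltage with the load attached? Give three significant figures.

V ≈ 2.14 V

The wiper splits the pot into (1−α)R = 105.5 kΩ above and αR = 44.55 kΩ below.
Lower section ‖ load = 41.06 kΩ.
V_wiper = 7.64 × 41.06/(105.5 + 41.06) = 2.14 V.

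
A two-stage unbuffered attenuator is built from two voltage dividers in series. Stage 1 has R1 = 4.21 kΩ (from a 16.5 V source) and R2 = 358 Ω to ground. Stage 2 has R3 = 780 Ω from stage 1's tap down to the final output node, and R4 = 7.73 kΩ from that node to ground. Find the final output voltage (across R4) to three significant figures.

V_out ≈ 1.13 V

Stage 2 presents R3+R4 = 8510 Ω as a load on stage 1's tap.
Stage 1's lower leg becomes R2‖(R3+R4) = 343.5 Ω, so V_mid = 16.5 × 343.5/4554 = 1.245 V.
Stage 2 is itself unloaded: V_out = V_mid × R4/(R3+R4) = 1.245 × 7730/8510 = 1.13 V.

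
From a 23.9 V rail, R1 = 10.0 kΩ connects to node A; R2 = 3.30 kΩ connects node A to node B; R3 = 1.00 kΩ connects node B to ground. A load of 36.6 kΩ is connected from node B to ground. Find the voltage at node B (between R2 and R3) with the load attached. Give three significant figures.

V ≈ 1.63 V

At node B, R3 is in parallel with the load: R3‖R_L = 0.9734 kΩ.
Below node A the resistance is R2 + (R3‖R_L) = 4.273 kΩ, so V_A = 23.9 × 4.273/14.27 = 7.156 V.
Then V_B = V_A × (R3‖R_L)/(R2 + R3‖R_L) = 7.156 × 0.9734/4.273 = 1.63 V.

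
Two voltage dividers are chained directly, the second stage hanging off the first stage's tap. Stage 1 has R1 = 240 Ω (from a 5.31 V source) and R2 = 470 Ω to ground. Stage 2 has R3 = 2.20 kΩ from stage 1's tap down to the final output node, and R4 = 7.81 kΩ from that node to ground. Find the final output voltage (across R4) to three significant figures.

Stage 2 presents R3+R4 = 10010 Ω as a load on stage 1's tap.
Stage 1's lower leg becomes R2‖(R3+R4) = 448.9 Ω, so V_mid = 5.31 × 448.9/688.9 = 3.460 V.
Stage 2 is itself unloaded: V_out = V_mid × R4/(R3+R4) = 3.460 × 7810/10010 = 2.70 V.

V_out ≈ 2.70 V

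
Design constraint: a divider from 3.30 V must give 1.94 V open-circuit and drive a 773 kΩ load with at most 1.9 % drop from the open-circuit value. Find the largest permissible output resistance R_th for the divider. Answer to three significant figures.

R_th ≤ 15.0 kΩ

Loading drop = R_th/(R_th + R_L) ≤ 0.0190, so R_th ≤ R_L · ε/(1−ε) = 773 kΩ × 0.0190/0.9810 = 15.0 kΩ.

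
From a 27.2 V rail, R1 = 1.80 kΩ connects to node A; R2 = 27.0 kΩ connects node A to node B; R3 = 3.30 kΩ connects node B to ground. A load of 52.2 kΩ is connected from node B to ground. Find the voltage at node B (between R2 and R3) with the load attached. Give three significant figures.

V ≈ 2.65 V

At node B, R3 is in parallel with the load: R3‖R_L = 3.104 kΩ.
Below node A the resistance is R2 + (R3‖R_L) = 30.10 kΩ, so V_A = 27.2 × 30.10/31.90 = 25.67 V.
Then V_B = V_A × (R3‖R_L)/(R2 + R3‖R_L) = 25.67 × 3.104/30.10 = 2.65 V.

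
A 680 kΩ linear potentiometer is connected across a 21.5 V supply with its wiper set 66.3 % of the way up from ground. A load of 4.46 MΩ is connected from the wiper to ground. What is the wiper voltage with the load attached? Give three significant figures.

The wiper splits the pot into (1−α)R = 229.2 kΩ above and αR = 450.8 kΩ below.
Lower section ‖ load = 409.5 kΩ.
V_wiper = 21.5 × 409.5/(229.2 + 409.5) = 13.8 V.

V ≈ 13.8 V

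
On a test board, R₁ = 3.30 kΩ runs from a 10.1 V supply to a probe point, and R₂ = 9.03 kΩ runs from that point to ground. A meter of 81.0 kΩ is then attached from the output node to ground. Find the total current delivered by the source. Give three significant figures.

R₂‖R_L = 8.124 kΩ, so the source sees R₁ + R₂‖R_L = 11.42 kΩ.
I = 10.1 V / 11.42 kΩ = 0.884 mA.

I ≈ 0.884 mA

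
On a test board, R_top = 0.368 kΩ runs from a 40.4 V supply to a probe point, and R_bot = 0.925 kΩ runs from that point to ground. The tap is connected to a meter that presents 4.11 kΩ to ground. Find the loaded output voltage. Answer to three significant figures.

V_out ≈ 27.2 V

The load sits in parallel with R_bot: R_bot‖R_L = (925 × 4110) / (925 + 4110) = 755.1 Ω.
V_out = 40.4 × 755.1 / (368 + 755.1) = 40.4 × 755.1/1123 = 27.2 V.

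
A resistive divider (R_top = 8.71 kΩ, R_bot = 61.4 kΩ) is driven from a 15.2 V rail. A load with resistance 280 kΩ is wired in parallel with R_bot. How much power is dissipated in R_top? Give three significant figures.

P ≈ 0.577 mW

Total resistance from the source is R_top + (R_bot‖R_L) = 59.07 kΩ, so I = 15.2/59.07 kΩ = 0.2573 mA.
P = I²·R_top = (0.2573 mA)² × 8.71 kΩ = 0.577 mW.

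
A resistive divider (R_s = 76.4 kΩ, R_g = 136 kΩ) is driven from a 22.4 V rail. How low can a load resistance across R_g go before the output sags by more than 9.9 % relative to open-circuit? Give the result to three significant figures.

R_L(min) ≈ 445 kΩ

Output resistance R_th = R_s‖R_g = (76.4 × 136)/212.4 = 48.92 kΩ.
The fractional drop is R_th/(R_th + R_L); requiring this ≤ 0.0990 gives R_L ≥ R_th(1/0.0990 − 1) = 48.92 × 9.101 = 445 kΩ.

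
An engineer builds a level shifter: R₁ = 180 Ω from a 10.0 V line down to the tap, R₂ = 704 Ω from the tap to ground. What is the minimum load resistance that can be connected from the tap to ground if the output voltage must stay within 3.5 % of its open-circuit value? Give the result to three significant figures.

Output resistance R_th = R₁‖R₂ = (180 × 704)/884.0 = 143.3 Ω.
The fractional drop is R_th/(R_th + R_L); requiring this ≤ 0.0350 gives R_L ≥ R_th(1/0.0350 − 1) = 143.3 × 27.57 = 3.95 kΩ.

R_L(min) ≈ 3.95 kΩ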